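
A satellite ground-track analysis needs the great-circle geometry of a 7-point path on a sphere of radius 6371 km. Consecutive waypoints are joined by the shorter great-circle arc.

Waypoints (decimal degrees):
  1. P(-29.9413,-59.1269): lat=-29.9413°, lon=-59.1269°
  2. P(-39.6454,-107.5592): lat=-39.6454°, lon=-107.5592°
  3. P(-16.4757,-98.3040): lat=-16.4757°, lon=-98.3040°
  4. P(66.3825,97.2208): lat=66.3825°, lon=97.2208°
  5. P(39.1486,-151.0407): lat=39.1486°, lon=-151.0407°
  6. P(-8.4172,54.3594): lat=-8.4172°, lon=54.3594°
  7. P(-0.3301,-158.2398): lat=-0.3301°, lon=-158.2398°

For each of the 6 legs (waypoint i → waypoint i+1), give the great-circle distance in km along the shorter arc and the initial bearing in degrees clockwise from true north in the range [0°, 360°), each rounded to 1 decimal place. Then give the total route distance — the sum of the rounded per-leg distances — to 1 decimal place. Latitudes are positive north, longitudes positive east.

Leg 1: dist=4495.9 km, bearing=242.7°
Leg 2: dist=2727.8 km, bearing=21.8°
Leg 3: dist=14349.8 km, bearing=352.1°
Leg 4: dist=6937.9 km, bearing=54.4°
Leg 5: dist=15762.9 km, bearing=316.7°
Leg 6: dist=16274.4 km, bearing=103.5°
Total: 60548.7 km

Leg 1: φ1=-0.5225743, φ2=-0.6919428, Δφ=-0.1693685, Δλ=-0.8453031 rad; a=sin²(Δφ/2)+cosφ1·cosφ2·sin²(Δλ/2)=0.1194159953; c=2·atan2(√a, √(1-a))=0.705684168; dist=6371·c=4495.914 ≈ 4495.9 km; running total=4495.9 km
Leg 1 bearing: y=sinΔλ·cosφ2=-0.57609856, x=cosφ1·sinφ2-sinφ1·cosφ2·cosΔλ=-0.29788204; θ=atan2(y, x)=-117.3420° <0 so +360° → 242.6580° ≈ 242.7°
Leg 2: φ1=-0.6919428, φ2=-0.2875552, Δφ=0.4043876, Δλ=0.1615337 rad; a=sin²(Δφ/2)+cosφ1·cosφ2·sin²(Δλ/2)=0.0451345031; c=2·atan2(√a, √(1-a))=0.428160624; dist=6371·c=2727.811 ≈ 2727.8 km; running total=7223.7 km
Leg 2 bearing: y=sinΔλ·cosφ2=0.15422839, x=cosφ1·sinφ2-sinφ1·cosφ2·cosΔλ=0.38549076; θ=atan2(y, x)=21.8055° ≈ 21.8°
Leg 3: φ1=-0.2875552, φ2=1.1585932, Δφ=1.4461484, Δλ=3.4125515 rad; a=sin²(Δφ/2)+cosφ1·cosφ2·sin²(Δλ/2)=0.8150079743; c=2·atan2(√a, √(1-a))=2.252370075; dist=6371·c=14349.8497 ≈ 14349.8 km; running total=21573.5 km
Leg 3 bearing: y=sinΔλ·cosφ2=-0.10723051, x=cosφ1·sinφ2-sinφ1·cosφ2·cosΔλ=0.76914337; θ=atan2(y, x)=-7.9368° <0 so +360° → 352.0632° ≈ 352.1°
Leg 4: φ1=1.1585932, φ2=0.6832720, Δφ=-0.4753212, Δλ=-4.3329806 rad; a=sin²(Δφ/2)+cosφ1·cosφ2·sin²(Δλ/2)=0.2683088988; c=2·atan2(√a, √(1-a))=1.088988219; dist=6371·c=6937.944 ≈ 6937.9 km; running total=28511.4 km
Leg 4 bearing: y=sinΔλ·cosφ2=0.72035985, x=cosφ1·sinφ2-sinφ1·cosφ2·cosΔλ=0.51609943; θ=atan2(y, x)=54.3804° ≈ 54.4°
Leg 5: φ1=0.6832720, φ2=-0.1469079, Δφ=-0.8301798, Δλ=3.5849080 rad; a=sin²(Δφ/2)+cosφ1·cosφ2·sin²(Δλ/2)=0.8927073496; c=2·atan2(√a, √(1-a))=2.474162152; dist=6371·c=15762.887 ≈ 15762.9 km; running total=44274.3 km
Leg 5 bearing: y=sinΔλ·cosφ2=-0.42431639, x=cosφ1·sinφ2-sinφ1·cosφ2·cosΔλ=0.45064326; θ=atan2(y, x)=-43.2765° <0 so +360° → 316.7235° ≈ 316.7°
Leg 6: φ1=-0.1469079, φ2=-0.0057613, Δφ=0.1411465, Δλ=-3.7105560 rad; a=sin²(Δφ/2)+cosφ1·cosφ2·sin²(Δλ/2)=0.9162640686; c=2·atan2(√a, √(1-a))=2.554452051; dist=6371·c=16274.414 ≈ 16274.4 km; running total=60548.7 km
Leg 6 bearing: y=sinΔλ·cosφ2=0.53875008, x=cosφ1·sinφ2-sinφ1·cosφ2·cosΔλ=-0.12901648; θ=atan2(y, x)=103.4672° ≈ 103.5°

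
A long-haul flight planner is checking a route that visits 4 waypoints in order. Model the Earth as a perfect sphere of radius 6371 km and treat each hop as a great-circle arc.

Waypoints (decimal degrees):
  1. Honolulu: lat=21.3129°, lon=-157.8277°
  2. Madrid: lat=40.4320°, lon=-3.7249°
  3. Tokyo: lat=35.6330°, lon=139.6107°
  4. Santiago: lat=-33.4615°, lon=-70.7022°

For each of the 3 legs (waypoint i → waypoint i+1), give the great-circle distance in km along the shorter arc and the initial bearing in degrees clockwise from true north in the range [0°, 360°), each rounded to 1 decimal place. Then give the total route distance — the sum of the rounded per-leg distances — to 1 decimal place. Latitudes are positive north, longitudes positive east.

Leg 1: φ1=0.3719803, φ2=0.7056715, Δφ=0.3336912, Δλ=2.6896012 rad; a=sin²(Δφ/2)+cosφ1·cosφ2·sin²(Δλ/2)=0.7010938656; c=2·atan2(√a, √(1-a))=1.984701430; dist=6371·c=12644.533 ≈ 12644.5 km; running total=12644.5 km
Leg 1 bearing: y=sinΔλ·cosφ2=0.33244967, x=cosφ1·sinφ2-sinφ1·cosφ2·cosΔλ=0.85306638; θ=atan2(y, x)=21.2914° ≈ 21.3°
Leg 2: φ1=0.7056715, φ2=0.6219132, Δφ=-0.0837584, Δλ=2.5016782 rad; a=sin²(Δφ/2)+cosφ1·cosφ2·sin²(Δλ/2)=0.5592087947; c=2·atan2(√a, √(1-a))=1.689492434; dist=6371·c=10763.756 ≈ 10763.8 km; running total=23408.3 km
Leg 2 bearing: y=sinΔλ·cosφ2=0.48532402, x=cosφ1·sinφ2-sinφ1·cosφ2·cosΔλ=0.86627817; θ=atan2(y, x)=29.2593° ≈ 29.3°
Leg 3: φ1=0.6219132, φ2=-0.5840133, Δφ=-1.2059265, Δλ=-3.6706526 rad; a=sin²(Δφ/2)+cosφ1·cosφ2·sin²(Δλ/2)=0.9532897752; c=2·atan2(√a, √(1-a))=2.705903831; dist=6371·c=17239.313 ≈ 17239.3 km; running total=40647.6 km
Leg 3 bearing: y=sinΔλ·cosφ2=0.42106762, x=cosφ1·sinφ2-sinφ1·cosφ2·cosΔλ=-0.02855840; θ=atan2(y, x)=93.8801° ≈ 93.9°

Leg 1: dist=12644.5 km, bearing=21.3°
Leg 2: dist=10763.8 km, bearing=29.3°
Leg 3: dist=17239.3 km, bearing=93.9°
Total: 40647.6 km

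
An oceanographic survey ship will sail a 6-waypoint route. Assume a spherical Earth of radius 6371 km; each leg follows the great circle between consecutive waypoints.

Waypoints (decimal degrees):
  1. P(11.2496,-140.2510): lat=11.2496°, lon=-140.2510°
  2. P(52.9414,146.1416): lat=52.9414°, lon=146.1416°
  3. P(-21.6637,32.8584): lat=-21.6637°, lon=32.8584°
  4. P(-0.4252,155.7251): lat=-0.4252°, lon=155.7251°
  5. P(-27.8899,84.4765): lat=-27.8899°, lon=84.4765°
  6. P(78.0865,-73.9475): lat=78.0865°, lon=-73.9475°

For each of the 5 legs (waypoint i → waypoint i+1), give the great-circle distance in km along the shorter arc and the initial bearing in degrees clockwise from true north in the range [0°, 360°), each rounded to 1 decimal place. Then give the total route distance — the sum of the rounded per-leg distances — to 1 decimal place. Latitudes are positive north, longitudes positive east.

Leg 1: φ1=0.1963426, φ2=0.9240017, Δφ=0.7276592, Δλ=4.9984938 rad; a=sin²(Δφ/2)+cosφ1·cosφ2·sin²(Δλ/2)=0.3387570249; c=2·atan2(√a, √(1-a))=1.242441750; dist=6371·c=7915.596 ≈ 7915.6 km; running total=7915.6 km
Leg 1 bearing: y=sinΔλ·cosφ2=-0.57813481, x=cosφ1·sinφ2-sinφ1·cosφ2·cosΔλ=0.74950847; θ=atan2(y, x)=-37.6449° <0 so +360° → 322.3551° ≈ 322.4°
Leg 2: φ1=0.9240017, φ2=-0.3781029, Δφ=-1.3021046, Δλ=-1.9771648 rad; a=sin²(Δφ/2)+cosφ1·cosφ2·sin²(Δλ/2)=0.7579879695; c=2·atan2(√a, √(1-a))=2.112942898; dist=6371·c=13461.559 ≈ 13461.6 km; running total=21377.2 km
Leg 2 bearing: y=sinΔλ·cosφ2=-0.85368118, x=cosφ1·sinφ2-sinφ1·cosφ2·cosΔλ=0.07069141; θ=atan2(y, x)=-85.2663° <0 so +360° → 274.7337° ≈ 274.7°
Leg 3: φ1=-0.3781029, φ2=-0.0074211, Δφ=0.3706818, Δλ=2.1444285 rad; a=sin²(Δφ/2)+cosφ1·cosφ2·sin²(Δλ/2)=0.7508005885; c=2·atan2(√a, √(1-a))=2.096244971; dist=6371·c=13355.177 ≈ 13355.2 km; running total=34732.4 km
Leg 3 bearing: y=sinΔλ·cosφ2=0.83991228, x=cosφ1·sinφ2-sinφ1·cosφ2·cosΔλ=-0.20722841; θ=atan2(y, x)=103.8596° ≈ 103.9°
Leg 4: φ1=-0.0074211, φ2=-0.4867706, Δφ=-0.4793494, Δλ=-1.2435227 rad; a=sin²(Δφ/2)+cosφ1·cosφ2·sin²(Δλ/2)=0.3562061638; c=2·atan2(√a, √(1-a))=1.279089178; dist=6371·c=8149.077 ≈ 8149.1 km; running total=42881.5 km
Leg 4 bearing: y=sinΔλ·cosφ2=-0.83693546, x=cosφ1·sinφ2-sinφ1·cosφ2·cosΔλ=-0.46565263; θ=atan2(y, x)=-119.0906° <0 so +360° → 240.9094° ≈ 240.9°
Leg 5: φ1=-0.4867706, φ2=1.3628665, Δφ=1.8496371, Δλ=-2.7650204 rad; a=sin²(Δφ/2)+cosφ1·cosφ2·sin²(Δλ/2)=0.8136853205; c=2·atan2(√a, √(1-a))=2.248968416; dist=6371·c=14328.178 ≈ 14328.2 km; running total=57209.7 km
Leg 5 bearing: y=sinΔλ·cosφ2=-0.07591329, x=cosφ1·sinφ2-sinφ1·cosφ2·cosΔλ=0.77501177; θ=atan2(y, x)=-5.5943° <0 so +360° → 354.4057° ≈ 354.4°

Leg 1: dist=7915.6 km, bearing=322.4°
Leg 2: dist=13461.6 km, bearing=274.7°
Leg 3: dist=13355.2 km, bearing=103.9°
Leg 4: dist=8149.1 km, bearing=240.9°
Leg 5: dist=14328.2 km, bearing=354.4°
Total: 57209.7 km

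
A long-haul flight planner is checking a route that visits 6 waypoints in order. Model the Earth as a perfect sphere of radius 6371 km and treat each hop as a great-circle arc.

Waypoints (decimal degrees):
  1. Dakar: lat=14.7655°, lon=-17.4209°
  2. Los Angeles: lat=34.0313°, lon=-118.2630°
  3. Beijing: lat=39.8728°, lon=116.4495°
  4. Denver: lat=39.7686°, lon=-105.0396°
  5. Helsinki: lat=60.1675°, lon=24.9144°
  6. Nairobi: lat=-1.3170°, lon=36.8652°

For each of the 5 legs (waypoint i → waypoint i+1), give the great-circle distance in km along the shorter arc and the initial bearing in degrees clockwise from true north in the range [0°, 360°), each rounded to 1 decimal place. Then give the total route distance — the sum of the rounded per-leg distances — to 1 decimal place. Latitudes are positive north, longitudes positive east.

Leg 1: φ1=0.2577066, φ2=0.5939582, Δφ=0.3362516, Δλ=-1.7600267 rad; a=sin²(Δφ/2)+cosφ1·cosφ2·sin²(Δλ/2)=0.5040529256; c=2·atan2(√a, √(1-a))=1.578902267; dist=6371·c=10059.186 ≈ 10059.2 km; running total=10059.2 km
Leg 1 bearing: y=sinΔλ·cosφ2=-0.81393852, x=cosφ1·sinφ2-sinφ1·cosφ2·cosΔλ=0.58089446; θ=atan2(y, x)=-54.4852° <0 so +360° → 305.5148° ≈ 305.5°
Leg 2: φ1=0.5939582, φ2=0.6959116, Δφ=0.1019534, Δλ=4.0965059 rad; a=sin²(Δφ/2)+cosφ1·cosφ2·sin²(Δλ/2)=0.5043194377; c=2·atan2(√a, √(1-a))=1.579435310; dist=6371·c=10062.582 ≈ 10062.6 km; running total=20121.8 km
Leg 2 bearing: y=sinΔλ·cosφ2=-0.62645751, x=cosφ1·sinφ2-sinφ1·cosφ2·cosΔλ=0.77940769; θ=atan2(y, x)=-38.7910° <0 so +360° → 321.2090° ≈ 321.2°
Leg 3: φ1=0.6959116, φ2=0.6940930, Δφ=-0.0018186, Δλ=-3.8657141 rad; a=sin²(Δφ/2)+cosφ1·cosφ2·sin²(Δλ/2)=0.5158954444; c=2·atan2(√a, √(1-a))=1.602592573; dist=6371·c=10210.117 ≈ 10210.1 km; running total=30331.9 km
Leg 3 bearing: y=sinΔλ·cosφ2=0.50920291, x=cosφ1·sinφ2-sinφ1·cosφ2·cosΔλ=0.86005915; θ=atan2(y, x)=30.6279° ≈ 30.6°
Leg 4: φ1=0.6940930, φ2=1.0501210, Δφ=0.3560280, Δλ=2.2681252 rad; a=sin²(Δφ/2)+cosφ1·cosφ2·sin²(Δλ/2)=0.3453139484; c=2·atan2(√a, √(1-a))=1.256263655; dist=6371·c=8003.656 ≈ 8003.7 km; running total=38335.6 km
Leg 4 bearing: y=sinΔλ·cosφ2=0.38133775, x=cosφ1·sinφ2-sinφ1·cosφ2·cosΔλ=0.87113169; θ=atan2(y, x)=23.6414° ≈ 23.6°
Leg 5: φ1=1.0501210, φ2=-0.0229860, Δφ=-1.0731070, Δλ=0.2085808 rad; a=sin²(Δφ/2)+cosφ1·cosφ2·sin²(Δλ/2)=0.2666914293; c=2·atan2(√a, √(1-a))=1.085334200; dist=6371·c=6914.664 ≈ 6914.7 km; running total=45250.3 km
Leg 5 bearing: y=sinΔλ·cosφ2=0.20701698, x=cosφ1·sinφ2-sinφ1·cosφ2·cosΔλ=-0.85989093; θ=atan2(y, x)=166.4638° ≈ 166.5°

Leg 1: dist=10059.2 km, bearing=305.5°
Leg 2: dist=10062.6 km, bearing=321.2°
Leg 3: dist=10210.1 km, bearing=30.6°
Leg 4: dist=8003.7 km, bearing=23.6°
Leg 5: dist=6914.7 km, bearing=166.5°
Total: 45250.3 km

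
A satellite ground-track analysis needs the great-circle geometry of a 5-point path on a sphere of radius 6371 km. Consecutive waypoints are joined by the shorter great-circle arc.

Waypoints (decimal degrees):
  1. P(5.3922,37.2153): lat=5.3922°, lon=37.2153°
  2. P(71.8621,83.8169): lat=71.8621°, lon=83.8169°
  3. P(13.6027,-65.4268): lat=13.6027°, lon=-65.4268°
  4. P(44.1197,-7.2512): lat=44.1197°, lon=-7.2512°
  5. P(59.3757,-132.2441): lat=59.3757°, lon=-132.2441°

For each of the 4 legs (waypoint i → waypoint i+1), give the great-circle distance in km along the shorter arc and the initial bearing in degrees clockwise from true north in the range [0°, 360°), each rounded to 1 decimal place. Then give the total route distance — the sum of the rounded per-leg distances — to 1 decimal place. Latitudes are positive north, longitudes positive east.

Leg 1: φ1=0.0941116, φ2=1.2542303, Δφ=1.1601186, Δλ=0.8133514 rad; a=sin²(Δφ/2)+cosφ1·cosφ2·sin²(Δλ/2)=0.3488778457; c=2·atan2(√a, √(1-a))=1.263750125; dist=6371·c=8051.352 ≈ 8051.4 km; running total=8051.4 km
Leg 1 bearing: y=sinΔλ·cosφ2=0.22619238, x=cosφ1·sinφ2-sinφ1·cosφ2·cosΔλ=0.92600507; θ=atan2(y, x)=13.7267° ≈ 13.7°
Leg 2: φ1=1.2542303, φ2=0.2374119, Δφ=-1.0168184, Δλ=-2.6047940 rad; a=sin²(Δφ/2)+cosφ1·cosφ2·sin²(Δλ/2)=0.5182573552; c=2·atan2(√a, √(1-a))=1.607319156; dist=6371·c=10240.230 ≈ 10240.2 km; running total=18291.6 km
Leg 2 bearing: y=sinΔλ·cosφ2=-0.49704312, x=cosφ1·sinφ2-sinφ1·cosφ2·cosΔλ=0.86695722; θ=atan2(y, x)=-29.8265° <0 so +360° → 330.1735° ≈ 330.2°
Leg 3: φ1=0.2374119, φ2=0.7700340, Δφ=0.5326221, Δλ=1.0153558 rad; a=sin²(Δφ/2)+cosφ1·cosφ2·sin²(Δλ/2)=0.2341678221; c=2·atan2(√a, √(1-a))=1.010231866; dist=6371·c=6436.187 ≈ 6436.2 km; running total=24727.8 km
Leg 3 bearing: y=sinΔλ·cosφ2=0.60996574, x=cosφ1·sinφ2-sinφ1·cosφ2·cosΔλ=0.58760089; θ=atan2(y, x)=46.0699° ≈ 46.1°
Leg 4: φ1=0.7700340, φ2=1.0363015, Δφ=0.2662674, Δλ=-2.1815376 rad; a=sin²(Δφ/2)+cosφ1·cosφ2·sin²(Δλ/2)=0.3053270438; c=2·atan2(√a, √(1-a))=1.170874963; dist=6371·c=7459.644 ≈ 7459.6 km; running total=32187.4 km
Leg 4 bearing: y=sinΔλ·cosφ2=-0.41731752, x=cosφ1·sinφ2-sinφ1·cosφ2·cosΔλ=0.82113084; θ=atan2(y, x)=-26.9407° <0 so +360° → 333.0593° ≈ 333.1°

Leg 1: dist=8051.4 km, bearing=13.7°
Leg 2: dist=10240.2 km, bearing=330.2°
Leg 3: dist=6436.2 km, bearing=46.1°
Leg 4: dist=7459.6 km, bearing=333.1°
Total: 32187.4 km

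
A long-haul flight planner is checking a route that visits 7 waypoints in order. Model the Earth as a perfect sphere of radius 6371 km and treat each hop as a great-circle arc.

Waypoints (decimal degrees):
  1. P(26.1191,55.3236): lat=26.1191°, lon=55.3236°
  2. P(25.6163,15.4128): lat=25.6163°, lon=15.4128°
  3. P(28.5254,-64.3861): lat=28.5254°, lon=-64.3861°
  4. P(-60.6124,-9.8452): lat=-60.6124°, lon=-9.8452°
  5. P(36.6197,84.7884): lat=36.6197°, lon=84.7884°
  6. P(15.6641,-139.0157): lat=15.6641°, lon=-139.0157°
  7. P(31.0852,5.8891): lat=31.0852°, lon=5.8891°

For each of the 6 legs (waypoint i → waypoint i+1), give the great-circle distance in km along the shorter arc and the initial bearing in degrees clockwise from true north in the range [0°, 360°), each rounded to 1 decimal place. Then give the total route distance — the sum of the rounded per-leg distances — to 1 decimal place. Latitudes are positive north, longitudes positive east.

Leg 1: dist=3977.6 km, bearing=278.2°
Leg 2: dist=7751.4 km, bearing=292.8°
Leg 3: dist=11069.9 km, bearing=156.1°
Leg 4: dist=13729.7 km, bearing=73.5°
Leg 5: dist=12606.3 km, bearing=46.6°
Leg 6: dist=13606.1 km, bearing=35.7°
Total: 62741.0 km

Leg 1: φ1=0.4558643, φ2=0.4470888, Δφ=-0.0087755, Δλ=-0.6965749 rad; a=sin²(Δφ/2)+cosφ1·cosφ2·sin²(Δλ/2)=0.0943229833; c=2·atan2(√a, √(1-a))=0.624331573; dist=6371·c=3977.616 ≈ 3977.6 km; running total=3977.6 km
Leg 1 bearing: y=sinΔλ·cosφ2=-0.57853165, x=cosφ1·sinφ2-sinφ1·cosφ2·cosΔλ=0.08370042; θ=atan2(y, x)=-81.7677° <0 so +360° → 278.2323° ≈ 278.2°
Leg 2: φ1=0.4470888, φ2=0.4978622, Δφ=0.0507734, Δλ=-1.3927535 rad; a=sin²(Δφ/2)+cosφ1·cosφ2·sin²(Δλ/2)=0.3266129253; c=2·atan2(√a, √(1-a))=1.216666681; dist=6371·c=7751.383 ≈ 7751.4 km; running total=11729.0 km
Leg 2 bearing: y=sinΔλ·cosφ2=-0.86471668, x=cosφ1·sinφ2-sinφ1·cosφ2·cosΔλ=0.36333559; θ=atan2(y, x)=-67.2089° <0 so +360° → 292.7911° ≈ 292.8°
Leg 3: φ1=0.4978622, φ2=-1.0578859, Δφ=-1.5557481, Δλ=0.9519183 rad; a=sin²(Δφ/2)+cosφ1·cosφ2·sin²(Δλ/2)=0.5829904068; c=2·atan2(√a, √(1-a))=1.737548865; dist=6371·c=11069.924 ≈ 11069.9 km; running total=22798.9 km
Leg 3 bearing: y=sinΔλ·cosφ2=0.39970217, x=cosφ1·sinφ2-sinφ1·cosφ2·cosΔλ=-0.90149240; θ=atan2(y, x)=156.0885° ≈ 156.1°
Leg 4: φ1=-1.0578859, φ2=0.6391343, Δφ=1.6970203, Δλ=1.6516679 rad; a=sin²(Δφ/2)+cosφ1·cosφ2·sin²(Δλ/2)=0.7757800272; c=2·atan2(√a, √(1-a))=2.155029676; dist=6371·c=13729.694 ≈ 13729.7 km; running total=36528.6 km
Leg 4 bearing: y=sinΔλ·cosφ2=0.79998923, x=cosφ1·sinφ2-sinφ1·cosφ2·cosΔλ=0.23621756; θ=atan2(y, x)=73.5494° ≈ 73.5°
Leg 5: φ1=0.6391343, φ2=0.2733901, Δφ=-0.3657442, Δλ=-3.9061184 rad; a=sin²(Δφ/2)+cosφ1·cosφ2·sin²(Δλ/2)=0.6983437808; c=2·atan2(√a, √(1-a))=1.978701844; dist=6371·c=12606.309 ≈ 12606.3 km; running total=49134.9 km
Leg 5 bearing: y=sinΔλ·cosφ2=0.66648747, x=cosφ1·sinφ2-sinφ1·cosφ2·cosΔλ=0.63121583; θ=atan2(y, x)=46.5569° ≈ 46.6°
Leg 6: φ1=0.2733901, φ2=0.5425391, Δφ=0.2691490, Δλ=2.5290659 rad; a=sin²(Δφ/2)+cosφ1·cosφ2·sin²(Δλ/2)=0.7676394132; c=2·atan2(√a, √(1-a))=2.135634138; dist=6371·c=13606.125 ≈ 13606.1 km; running total=62741.0 km
Leg 6 bearing: y=sinΔλ·cosφ2=0.49237607, x=cosφ1·sinφ2-sinφ1·cosφ2·cosΔλ=0.68632527; θ=atan2(y, x)=35.6560° ≈ 35.7°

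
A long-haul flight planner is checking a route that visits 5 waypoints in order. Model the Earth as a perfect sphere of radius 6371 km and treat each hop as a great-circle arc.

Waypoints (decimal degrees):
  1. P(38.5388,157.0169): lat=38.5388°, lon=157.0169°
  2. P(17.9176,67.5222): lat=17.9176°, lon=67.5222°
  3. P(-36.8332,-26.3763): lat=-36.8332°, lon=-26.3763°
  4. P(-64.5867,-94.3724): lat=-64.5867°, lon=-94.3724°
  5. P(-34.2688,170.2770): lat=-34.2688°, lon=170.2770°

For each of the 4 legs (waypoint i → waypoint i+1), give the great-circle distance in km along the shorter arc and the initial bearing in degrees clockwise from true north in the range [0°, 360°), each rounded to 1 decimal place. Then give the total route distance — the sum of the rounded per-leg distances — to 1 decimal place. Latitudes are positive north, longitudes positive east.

Leg 1: φ1=0.6726289, φ2=0.3127211, Δφ=-0.3599078, Δλ=-1.5619772 rad; a=sin²(Δφ/2)+cosφ1·cosφ2·sin²(Δλ/2)=0.4008787392; c=2·atan2(√a, √(1-a))=1.371231798; dist=6371·c=8736.118 ≈ 8736.1 km; running total=8736.1 km
Leg 1 bearing: y=sinΔλ·cosφ2=-0.95146294, x=cosφ1·sinφ2-sinφ1·cosφ2·cosΔλ=0.23541064; θ=atan2(y, x)=-76.1030° <0 so +360° → 283.8970° ≈ 283.9°
Leg 2: φ1=0.3127211, φ2=-0.6428606, Δφ=-0.9555817, Δλ=-1.6388380 rad; a=sin²(Δφ/2)+cosφ1·cosφ2·sin²(Δλ/2)=0.6181049379; c=2·atan2(√a, √(1-a))=1.809259817; dist=6371·c=11526.794 ≈ 11526.8 km; running total=20262.9 km
Leg 2 bearing: y=sinΔλ·cosφ2=-0.79853209, x=cosφ1·sinφ2-sinφ1·cosφ2·cosΔλ=-0.55367084; θ=atan2(y, x)=-124.7359° <0 so +360° → 235.2641° ≈ 235.3°
Leg 3: φ1=-0.6428606, φ2=-1.1272506, Δφ=-0.4843900, Δλ=-1.1867558 rad; a=sin²(Δφ/2)+cosφ1·cosφ2·sin²(Δλ/2)=0.1649148468; c=2·atan2(√a, √(1-a))=0.836358104; dist=6371·c=5328.437 ≈ 5328.4 km; running total=25591.3 km
Leg 3 bearing: y=sinΔλ·cosφ2=-0.39788520, x=cosφ1·sinφ2-sinφ1·cosφ2·cosΔλ=-0.62654539; θ=atan2(y, x)=-147.5826° <0 so +360° → 212.4174° ≈ 212.4°
Leg 4: φ1=-1.1272506, φ2=-0.5981034, Δφ=0.5291472, Δλ=4.6190034 rad; a=sin²(Δφ/2)+cosφ1·cosφ2·sin²(Δλ/2)=0.2622401944; c=2·atan2(√a, √(1-a))=1.075241724; dist=6371·c=6850.365 ≈ 6850.4 km; running total=32441.7 km
Leg 4 bearing: y=sinΔλ·cosφ2=-0.82280417, x=cosφ1·sinφ2-sinφ1·cosφ2·cosΔλ=-0.31124652; θ=atan2(y, x)=-110.7204° <0 so +360° → 249.2796° ≈ 249.3°

Leg 1: dist=8736.1 km, bearing=283.9°
Leg 2: dist=11526.8 km, bearing=235.3°
Leg 3: dist=5328.4 km, bearing=212.4°
Leg 4: dist=6850.4 km, bearing=249.3°
Total: 32441.7 km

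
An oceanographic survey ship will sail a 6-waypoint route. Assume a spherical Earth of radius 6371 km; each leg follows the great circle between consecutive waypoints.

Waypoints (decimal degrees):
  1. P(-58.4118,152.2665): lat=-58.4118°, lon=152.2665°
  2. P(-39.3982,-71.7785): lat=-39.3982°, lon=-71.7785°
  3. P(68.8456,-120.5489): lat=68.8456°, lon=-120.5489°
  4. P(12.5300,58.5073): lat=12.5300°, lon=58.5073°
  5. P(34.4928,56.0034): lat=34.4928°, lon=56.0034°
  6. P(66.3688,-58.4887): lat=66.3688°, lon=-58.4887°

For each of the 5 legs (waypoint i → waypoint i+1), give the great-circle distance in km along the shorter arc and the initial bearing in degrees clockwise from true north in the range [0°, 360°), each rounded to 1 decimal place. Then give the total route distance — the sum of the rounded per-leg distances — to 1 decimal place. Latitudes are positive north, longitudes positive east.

Leg 1: dist=8399.6 km, bearing=146.3°
Leg 2: dist=12686.0 km, bearing=342.7°
Leg 3: dist=10966.2 km, bearing=0.9°
Leg 4: dist=2455.2 km, bearing=354.5°
Leg 5: dist=7511.4 km, bearing=336.8°
Total: 42018.4 km

Leg 1: φ1=-1.0194782, φ2=-0.6876283, Δφ=0.3318499, Δλ=-3.9103229 rad; a=sin²(Δφ/2)+cosφ1·cosφ2·sin²(Δλ/2)=0.3751429799; c=2·atan2(√a, √(1-a))=1.318411398; dist=6371·c=8399.599 ≈ 8399.6 km; running total=8399.6 km
Leg 1 bearing: y=sinΔλ·cosφ2=0.53723611, x=cosφ1·sinφ2-sinφ1·cosφ2·cosΔλ=-0.80561794; θ=atan2(y, x)=146.3022° ≈ 146.3°
Leg 2: φ1=-0.6876283, φ2=1.2015824, Δφ=1.8892107, Δλ=-0.8512041 rad; a=sin²(Δφ/2)+cosφ1·cosφ2·sin²(Δλ/2)=0.7040675081; c=2·atan2(√a, √(1-a))=1.991206580; dist=6371·c=12685.977 ≈ 12686.0 km; running total=21085.6 km
Leg 2 bearing: y=sinΔλ·cosφ2=-0.27141049, x=cosφ1·sinφ2-sinφ1·cosφ2·cosΔλ=0.87164336; θ=atan2(y, x)=-17.2954° <0 so +360° → 342.7046° ≈ 342.7°
Leg 3: φ1=1.2015824, φ2=0.2186898, Δφ=-0.9828926, Δλ=3.1251202 rad; a=sin²(Δφ/2)+cosφ1·cosφ2·sin²(Δλ/2)=0.5749543041; c=2·atan2(√a, √(1-a))=1.721272163; dist=6371·c=10966.225 ≈ 10966.2 km; running total=32051.8 km
Leg 3 bearing: y=sinΔλ·cosφ2=0.01607936, x=cosφ1·sinφ2-sinφ1·cosφ2·cosΔλ=0.98856910; θ=atan2(y, x)=0.9319° ≈ 0.9°
Leg 4: φ1=0.2186898, φ2=0.6020129, Δφ=0.3833232, Δλ=-0.0437013 rad; a=sin²(Δφ/2)+cosφ1·cosφ2·sin²(Δλ/2)=0.0366706416; c=2·atan2(√a, √(1-a))=0.385371850; dist=6371·c=2455.204 ≈ 2455.2 km; running total=34507.0 km
Leg 4 bearing: y=sinΔλ·cosφ2=-0.03600703, x=cosφ1·sinφ2-sinφ1·cosφ2·cosΔλ=0.37417525; θ=atan2(y, x)=-5.4967° <0 so +360° → 354.5033° ≈ 354.5°
Leg 5: φ1=0.6020129, φ2=1.1583541, Δφ=0.5563412, Δλ=-1.9982641 rad; a=sin²(Δφ/2)+cosφ1·cosφ2·sin²(Δλ/2)=0.3090744399; c=2·atan2(√a, √(1-a))=1.178997965; dist=6371·c=7511.396 ≈ 7511.4 km; running total=42018.4 km
Leg 5 bearing: y=sinΔλ·cosφ2=-0.36477905, x=cosφ1·sinφ2-sinφ1·cosφ2·cosΔλ=0.84919136; θ=atan2(y, x)=-23.2464° <0 so +360° → 336.7536° ≈ 336.8°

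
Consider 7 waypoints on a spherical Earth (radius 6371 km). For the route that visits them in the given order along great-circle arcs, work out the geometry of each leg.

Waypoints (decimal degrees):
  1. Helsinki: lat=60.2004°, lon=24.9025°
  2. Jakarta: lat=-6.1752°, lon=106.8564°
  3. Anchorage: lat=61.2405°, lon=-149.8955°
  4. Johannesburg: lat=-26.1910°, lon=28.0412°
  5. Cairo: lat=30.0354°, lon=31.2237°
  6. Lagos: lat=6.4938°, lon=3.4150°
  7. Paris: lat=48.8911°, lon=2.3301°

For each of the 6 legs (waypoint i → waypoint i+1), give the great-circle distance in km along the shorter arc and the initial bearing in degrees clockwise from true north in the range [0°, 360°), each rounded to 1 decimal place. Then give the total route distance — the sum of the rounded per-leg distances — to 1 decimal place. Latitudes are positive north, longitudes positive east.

Leg 1: dist=10161.7 km, bearing=100.0°
Leg 2: dist=11315.9 km, bearing=28.6°
Leg 3: dist=16114.7 km, bearing=3.2°
Leg 4: dist=6261.3 km, bearing=3.3°
Leg 5: dist=3910.9 km, bearing=233.6°
Leg 6: dist=4715.5 km, bearing=358.9°
Total: 52480.0 km

Leg 1: φ1=1.0506952, φ2=-0.1077776, Δφ=-1.1584728, Δλ=1.4303654 rad; a=sin²(Δφ/2)+cosφ1·cosφ2·sin²(Δλ/2)=0.5120940869; c=2·atan2(√a, √(1-a))=1.594986860; dist=6371·c=10161.661 ≈ 10161.7 km; running total=10161.7 km
Leg 1 bearing: y=sinΔλ·cosφ2=0.98441051, x=cosφ1·sinφ2-sinφ1·cosφ2·cosΔλ=-0.17421505; θ=atan2(y, x)=100.0359° ≈ 100.0°
Leg 2: φ1=-0.1077776, φ2=1.0688484, Δφ=1.1766259, Δλ=-4.4811660 rad; a=sin²(Δφ/2)+cosφ1·cosφ2·sin²(Δλ/2)=0.6019604488; c=2·atan2(√a, √(1-a))=1.776157643; dist=6371·c=11315.900 ≈ 11315.9 km; running total=21477.6 km
Leg 2 bearing: y=sinΔλ·cosφ2=0.46832964, x=cosφ1·sinφ2-sinφ1·cosφ2·cosΔλ=0.85969973; θ=atan2(y, x)=28.5798° ≈ 28.6°
Leg 3: φ1=1.0688484, φ2=-0.4571192, Δφ=-1.5259675, Δλ=3.1055813 rad; a=sin²(Δφ/2)+cosφ1·cosφ2·sin²(Δλ/2)=0.9091881466; c=2·atan2(√a, √(1-a))=2.529376238; dist=6371·c=16114.656 ≈ 16114.7 km; running total=37592.3 km
Leg 3 bearing: y=sinΔλ·cosφ2=0.03230702, x=cosφ1·sinφ2-sinφ1·cosφ2·cosΔλ=0.57377391; θ=atan2(y, x)=3.2227° ≈ 3.2°
Leg 4: φ1=-0.4571192, φ2=0.5242166, Δφ=0.9813358, Δλ=0.0555451 rad; a=sin²(Δφ/2)+cosφ1·cosφ2·sin²(Δλ/2)=0.2226426941; c=2·atan2(√a, √(1-a))=0.982776398; dist=6371·c=6261.268 ≈ 6261.3 km; running total=43853.6 km
Leg 4 bearing: y=sinΔλ·cosφ2=0.04806158, x=cosφ1·sinφ2-sinφ1·cosφ2·cosΔλ=0.83065142; θ=atan2(y, x)=3.3114° ≈ 3.3°
Leg 5: φ1=0.5242166, φ2=0.1133382, Δφ=-0.4108784, Δλ=-0.4853534 rad; a=sin²(Δφ/2)+cosφ1·cosφ2·sin²(Δλ/2)=0.0912848303; c=2·atan2(√a, √(1-a))=0.613860537; dist=6371·c=3910.905 ≈ 3910.9 km; running total=47764.5 km
Leg 5 bearing: y=sinΔλ·cosφ2=-0.46352780, x=cosφ1·sinφ2-sinφ1·cosφ2·cosΔλ=-0.34197897; θ=atan2(y, x)=-126.4190° <0 so +360° → 233.5810° ≈ 233.6°
Leg 6: φ1=0.1133382, φ2=0.8533107, Δφ=0.7399725, Δλ=-0.0189351 rad; a=sin²(Δφ/2)+cosφ1·cosφ2·sin²(Δλ/2)=0.1308149962; c=2·atan2(√a, √(1-a))=0.740146144; dist=6371·c=4715.471 ≈ 4715.5 km; running total=52480.0 km
Leg 6 bearing: y=sinΔλ·cosφ2=-0.01244892, x=cosφ1·sinφ2-sinφ1·cosφ2·cosΔλ=0.67428092; θ=atan2(y, x)=-1.0577° <0 so +360° → 358.9423° ≈ 358.9°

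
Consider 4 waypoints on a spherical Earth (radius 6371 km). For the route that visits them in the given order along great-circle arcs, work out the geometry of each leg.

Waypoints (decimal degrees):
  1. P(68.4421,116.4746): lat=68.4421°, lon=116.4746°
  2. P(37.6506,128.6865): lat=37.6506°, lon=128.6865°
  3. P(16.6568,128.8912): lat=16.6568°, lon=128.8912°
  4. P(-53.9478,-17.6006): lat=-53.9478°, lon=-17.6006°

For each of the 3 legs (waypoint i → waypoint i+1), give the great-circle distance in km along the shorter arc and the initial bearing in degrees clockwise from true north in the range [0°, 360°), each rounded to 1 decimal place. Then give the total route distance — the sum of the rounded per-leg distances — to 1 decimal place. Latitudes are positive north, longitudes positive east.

Leg 1: φ1=1.1945400, φ2=0.6571269, Δφ=-0.5374131, Δλ=0.2131379 rad; a=sin²(Δφ/2)+cosφ1·cosφ2·sin²(Δλ/2)=0.0737735666; c=2·atan2(√a, √(1-a))=0.550137075; dist=6371·c=3504.923 ≈ 3504.9 km; running total=3504.9 km
Leg 1 bearing: y=sinΔλ·cosφ2=0.16747724, x=cosφ1·sinφ2-sinφ1·cosφ2·cosΔλ=-0.49525295; θ=atan2(y, x)=161.3163° ≈ 161.3°
Leg 2: φ1=0.6571269, φ2=0.2907160, Δφ=-0.3664109, Δλ=0.0035727 rad; a=sin²(Δφ/2)+cosφ1·cosφ2·sin²(Δλ/2)=0.0331928204; c=2·atan2(√a, √(1-a))=0.366424444; dist=6371·c=2334.490 ≈ 2334.5 km; running total=5839.4 km
Leg 2 bearing: y=sinΔλ·cosφ2=0.00342277, x=cosφ1·sinφ2-sinφ1·cosφ2·cosΔλ=-0.35826319; θ=atan2(y, x)=179.4526° ≈ 179.5°
Leg 3: φ1=0.2907160, φ2=-0.9415667, Δφ=-1.2322827, Δλ=-2.5567642 rad; a=sin²(Δφ/2)+cosφ1·cosφ2·sin²(Δλ/2)=0.8509322266; c=2·atan2(√a, √(1-a))=2.348807932; dist=6371·c=14964.255 ≈ 14964.3 km; running total=20803.7 km
Leg 3 bearing: y=sinΔλ·cosφ2=-0.32489733, x=cosφ1·sinφ2-sinφ1·cosφ2·cosΔλ=-0.63389906; θ=atan2(y, x)=-152.8631° <0 so +360° → 207.1369° ≈ 207.1°

Leg 1: dist=3504.9 km, bearing=161.3°
Leg 2: dist=2334.5 km, bearing=179.5°
Leg 3: dist=14964.3 km, bearing=207.1°
Total: 20803.7 km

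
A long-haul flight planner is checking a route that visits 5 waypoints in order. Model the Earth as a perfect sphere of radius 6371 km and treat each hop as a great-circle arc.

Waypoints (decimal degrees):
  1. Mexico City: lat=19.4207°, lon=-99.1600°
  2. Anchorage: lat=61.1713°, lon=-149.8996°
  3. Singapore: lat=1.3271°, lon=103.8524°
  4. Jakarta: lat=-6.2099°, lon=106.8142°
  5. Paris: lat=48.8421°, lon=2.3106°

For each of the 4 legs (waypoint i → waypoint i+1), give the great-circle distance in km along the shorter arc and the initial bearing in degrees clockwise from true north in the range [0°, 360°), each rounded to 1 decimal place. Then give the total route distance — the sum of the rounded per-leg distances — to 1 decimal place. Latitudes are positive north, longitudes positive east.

Leg 1: dist=6072.8 km, bearing=332.7°
Leg 2: dist=10739.2 km, bearing=284.9°
Leg 3: dist=900.3 km, bearing=158.6°
Leg 4: dist=11586.5 km, bearing=318.9°
Total: 29298.8 km

Leg 1: φ1=0.3389552, φ2=1.0676406, Δφ=0.7286854, Δλ=-0.8855731 rad; a=sin²(Δφ/2)+cosφ1·cosφ2·sin²(Δλ/2)=0.2104577623; c=2·atan2(√a, √(1-a))=0.953191059; dist=6371·c=6072.780 ≈ 6072.8 km; running total=6072.8 km
Leg 1 bearing: y=sinΔλ·cosφ2=-0.37335099, x=cosφ1·sinφ2-sinφ1·cosφ2·cosΔλ=0.72475527; θ=atan2(y, x)=-27.2548° <0 so +360° → 332.7452° ≈ 332.7°
Leg 2: φ1=1.0676406, φ2=0.0231623, Δφ=-1.0444783, Δλ=4.4288079 rad; a=sin²(Δφ/2)+cosφ1·cosφ2·sin²(Δλ/2)=0.5572946404; c=2·atan2(√a, √(1-a))=1.685637874; dist=6371·c=10739.199 ≈ 10739.2 km; running total=16812.0 km
Leg 2 bearing: y=sinΔλ·cosφ2=-0.95980210, x=cosφ1·sinφ2-sinφ1·cosφ2·cosΔλ=0.25622104; θ=atan2(y, x)=-75.0533° <0 so +360° → 284.9467° ≈ 284.9°
Leg 3: φ1=0.0231623, φ2=-0.1083832, Δφ=-0.1315455, Δλ=0.0516932 rad; a=sin²(Δφ/2)+cosφ1·cosφ2·sin²(Δλ/2)=0.0049836176; c=2·atan2(√a, √(1-a))=0.141307020; dist=6371·c=900.267 ≈ 900.3 km; running total=17712.3 km
Leg 3 bearing: y=sinΔλ·cosφ2=0.05136696, x=cosφ1·sinφ2-sinφ1·cosφ2·cosΔλ=-0.13113566; θ=atan2(y, x)=158.6093° ≈ 158.6°
Leg 4: φ1=-0.1083832, φ2=0.8524555, Δφ=0.9608387, Δλ=-1.8239319 rad; a=sin²(Δφ/2)+cosφ1·cosφ2·sin²(Δλ/2)=0.6226494984; c=2·atan2(√a, √(1-a))=1.818624427; dist=6371·c=11586.456 ≈ 11586.5 km; running total=29298.8 km
Leg 4 bearing: y=sinΔλ·cosφ2=-0.63716287, x=cosφ1·sinφ2-sinφ1·cosφ2·cosΔλ=0.73065168; θ=atan2(y, x)=-41.0900° <0 so +360° → 318.9100° ≈ 318.9°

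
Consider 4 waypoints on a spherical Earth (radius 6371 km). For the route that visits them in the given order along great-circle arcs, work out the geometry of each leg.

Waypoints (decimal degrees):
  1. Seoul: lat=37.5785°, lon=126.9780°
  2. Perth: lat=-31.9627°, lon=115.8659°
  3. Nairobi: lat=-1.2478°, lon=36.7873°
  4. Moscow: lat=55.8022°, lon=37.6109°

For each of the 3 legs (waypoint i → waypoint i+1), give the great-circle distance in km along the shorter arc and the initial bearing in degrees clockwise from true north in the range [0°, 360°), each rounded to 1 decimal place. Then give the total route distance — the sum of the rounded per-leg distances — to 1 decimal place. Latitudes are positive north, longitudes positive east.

Leg 1: φ1=0.6558686, φ2=-0.5578544, Δφ=-1.2137229, Δλ=-0.1939427 rad; a=sin²(Δφ/2)+cosφ1·cosφ2·sin²(Δλ/2)=0.3315358982; c=2·atan2(√a, √(1-a))=1.227143899; dist=6371·c=7818.134 ≈ 7818.1 km; running total=7818.1 km
Leg 1 bearing: y=sinΔλ·cosφ2=-0.16351008, x=cosφ1·sinφ2-sinφ1·cosφ2·cosΔλ=-0.92722373; θ=atan2(y, x)=-169.9991° <0 so +360° → 190.0009° ≈ 190.0°
Leg 2: φ1=-0.5578544, φ2=-0.0217782, Δφ=0.5360761, Δλ=-1.3801819 rad; a=sin²(Δφ/2)+cosφ1·cosφ2·sin²(Δλ/2)=0.4138859893; c=2·atan2(√a, √(1-a))=1.397705283; dist=6371·c=8904.780 ≈ 8904.8 km; running total=16722.9 km
Leg 2 bearing: y=sinΔλ·cosφ2=-0.98165518, x=cosφ1·sinφ2-sinφ1·cosφ2·cosΔλ=0.08179624; θ=atan2(y, x)=-85.2368° <0 so +360° → 274.7632° ≈ 274.8°
Leg 3: φ1=-0.0217782, φ2=0.9739321, Δφ=0.9957103, Δλ=0.0143745 rad; a=sin²(Δφ/2)+cosφ1·cosφ2·sin²(Δλ/2)=0.2280755516; c=2·atan2(√a, √(1-a))=0.995779518; dist=6371·c=6344.111 ≈ 6344.1 km; running total=23067.0 km
Leg 3 bearing: y=sinΔλ·cosφ2=0.00807895, x=cosφ1·sinφ2-sinφ1·cosφ2·cosΔλ=0.83914427; θ=atan2(y, x)=0.5516° ≈ 0.6°

Leg 1: dist=7818.1 km, bearing=190.0°
Leg 2: dist=8904.8 km, bearing=274.8°
Leg 3: dist=6344.1 km, bearing=0.6°
Total: 23067.0 km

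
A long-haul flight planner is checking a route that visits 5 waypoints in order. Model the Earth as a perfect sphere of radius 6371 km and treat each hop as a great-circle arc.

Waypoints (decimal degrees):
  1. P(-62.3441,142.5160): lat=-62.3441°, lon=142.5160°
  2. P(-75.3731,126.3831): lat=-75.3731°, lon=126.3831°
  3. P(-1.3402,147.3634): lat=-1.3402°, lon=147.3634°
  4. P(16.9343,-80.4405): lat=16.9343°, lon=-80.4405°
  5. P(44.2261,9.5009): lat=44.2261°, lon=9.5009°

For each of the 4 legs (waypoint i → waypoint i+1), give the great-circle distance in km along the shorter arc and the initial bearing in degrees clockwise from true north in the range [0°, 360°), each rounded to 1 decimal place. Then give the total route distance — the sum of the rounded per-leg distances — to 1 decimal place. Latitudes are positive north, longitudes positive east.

Leg 1: φ1=-1.0881098, φ2=-1.3155088, Δφ=-0.2273989, Δλ=-0.2815722 rad; a=sin²(Δφ/2)+cosφ1·cosφ2·sin²(Δλ/2)=0.0151798675; c=2·atan2(√a, √(1-a))=0.247040927; dist=6371·c=1573.898 ≈ 1573.9 km; running total=1573.9 km
Leg 1 bearing: y=sinΔλ·cosφ2=-0.07016782, x=cosφ1·sinφ2-sinφ1·cosφ2·cosΔλ=-0.23425250; θ=atan2(y, x)=-163.3250° <0 so +360° → 196.6750° ≈ 196.7°
Leg 2: φ1=-1.3155088, φ2=-0.0233909, Δφ=1.2921179, Δλ=0.3661753 rad; a=sin²(Δφ/2)+cosφ1·cosφ2·sin²(Δλ/2)=0.3708257459; c=2·atan2(√a, √(1-a))=1.309484043; dist=6371·c=8342.723 ≈ 8342.7 km; running total=9916.6 km
Leg 2 bearing: y=sinΔλ·cosφ2=0.35794899, x=cosφ1·sinφ2-sinφ1·cosφ2·cosΔλ=0.89728957; θ=atan2(y, x)=21.7482° ≈ 21.7°
Leg 3: φ1=-0.0233909, φ2=0.2955593, Δφ=0.3189502, Δλ=-3.9759281 rad; a=sin²(Δφ/2)+cosφ1·cosφ2·sin²(Δλ/2)=0.8245914610; c=2·atan2(√a, √(1-a))=2.277306061; dist=6371·c=14508.717 ≈ 14508.7 km; running total=24425.3 km
Leg 3 bearing: y=sinΔλ·cosφ2=0.70872659, x=cosφ1·sinφ2-sinφ1·cosφ2·cosΔλ=0.27616689; θ=atan2(y, x)=68.7108° ≈ 68.7°
Leg 4: φ1=0.2955593, φ2=0.7718911, Δφ=0.4763318, Δλ=1.5697736 rad; a=sin²(Δφ/2)+cosφ1·cosφ2·sin²(Δλ/2)=0.3980685259; c=2·atan2(√a, √(1-a))=1.365494203; dist=6371·c=8699.564 ≈ 8699.6 km; running total=33124.9 km
Leg 4 bearing: y=sinΔλ·cosφ2=0.71659258, x=cosφ1·sinφ2-sinφ1·cosφ2·cosΔλ=0.66703446; θ=atan2(y, x)=47.0513° ≈ 47.1°

Leg 1: dist=1573.9 km, bearing=196.7°
Leg 2: dist=8342.7 km, bearing=21.7°
Leg 3: dist=14508.7 km, bearing=68.7°
Leg 4: dist=8699.6 km, bearing=47.1°
Total: 33124.9 km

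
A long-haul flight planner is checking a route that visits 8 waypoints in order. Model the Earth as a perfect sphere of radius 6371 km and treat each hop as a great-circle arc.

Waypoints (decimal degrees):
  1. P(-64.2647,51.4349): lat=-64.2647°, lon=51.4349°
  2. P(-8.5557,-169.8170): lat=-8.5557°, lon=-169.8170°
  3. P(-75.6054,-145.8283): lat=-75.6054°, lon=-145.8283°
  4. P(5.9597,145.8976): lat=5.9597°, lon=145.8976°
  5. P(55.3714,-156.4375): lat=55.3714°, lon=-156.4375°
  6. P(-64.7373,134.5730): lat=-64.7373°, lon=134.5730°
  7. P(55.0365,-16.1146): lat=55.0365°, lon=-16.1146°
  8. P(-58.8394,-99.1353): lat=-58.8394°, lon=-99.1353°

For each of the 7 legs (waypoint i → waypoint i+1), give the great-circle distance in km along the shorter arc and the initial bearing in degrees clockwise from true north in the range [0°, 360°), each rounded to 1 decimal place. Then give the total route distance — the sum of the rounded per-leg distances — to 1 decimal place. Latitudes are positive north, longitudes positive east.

Leg 1: dist=11217.7 km, bearing=138.4°
Leg 2: dist=7601.8 km, bearing=173.8°
Leg 3: dist=10065.2 km, bearing=292.5°
Leg 4: dist=7470.8 km, bearing=31.4°
Leg 5: dist=14576.2 km, bearing=211.9°
Leg 6: dist=18083.4 km, bearing=250.0°
Leg 7: dist=14644.5 km, bearing=223.5°
Total: 83659.6 km

Leg 1: φ1=-1.1216306, φ2=-0.1493251, Δφ=0.9723055, Δλ=-3.8615741 rad; a=sin²(Δφ/2)+cosφ1·cosφ2·sin²(Δλ/2)=0.5944014879; c=2·atan2(√a, √(1-a))=1.760739383; dist=6371·c=11217.671 ≈ 11217.7 km; running total=11217.7 km
Leg 1 bearing: y=sinΔλ·cosφ2=0.65203307, x=cosφ1·sinφ2-sinφ1·cosφ2·cosΔλ=-0.73430668; θ=atan2(y, x)=138.3963° ≈ 138.4°
Leg 2: φ1=-0.1493251, φ2=-1.3195632, Δφ=-1.1702380, Δλ=0.4186818 rad; a=sin²(Δφ/2)+cosφ1·cosφ2·sin²(Δλ/2)=0.3156505392; c=2·atan2(√a, √(1-a))=1.193187383; dist=6371·c=7601.797 ≈ 7601.8 km; running total=18819.5 km
Leg 2 bearing: y=sinΔλ·cosφ2=0.10106937, x=cosφ1·sinφ2-sinφ1·cosφ2·cosΔλ=-0.92403793; θ=atan2(y, x)=173.7579° ≈ 173.8°
Leg 3: φ1=-1.3195632, φ2=0.1040164, Δφ=1.4235795, Δλ=5.0915775 rad; a=sin²(Δφ/2)+cosφ1·cosφ2·sin²(Δλ/2)=0.5045219092; c=2·atan2(√a, √(1-a))=1.579840268; dist=6371·c=10065.162 ≈ 10065.2 km; running total=28884.7 km
Leg 3 bearing: y=sinΔλ·cosφ2=-0.92394444, x=cosφ1·sinφ2-sinφ1·cosφ2·cosΔλ=0.38241978; θ=atan2(y, x)=-67.5154° <0 so +360° → 292.4846° ≈ 292.5°
Leg 4: φ1=0.1040164, φ2=0.9664132, Δφ=0.8623969, Δλ=-5.2767429 rad; a=sin²(Δφ/2)+cosφ1·cosφ2·sin²(Δλ/2)=0.3061322419; c=2·atan2(√a, √(1-a))=1.172622674; dist=6371·c=7470.779 ≈ 7470.8 km; running total=36355.5 km
Leg 4 bearing: y=sinΔλ·cosφ2=0.48013778, x=cosφ1·sinφ2-sinφ1·cosφ2·cosΔλ=0.78684743; θ=atan2(y, x)=31.3917° ≈ 31.4°
Leg 5: φ1=0.9664132, φ2=-1.1298790, Δφ=-2.0962923, Δλ=5.0790914 rad; a=sin²(Δφ/2)+cosφ1·cosφ2·sin²(Δλ/2)=0.8286025367; c=2·atan2(√a, √(1-a))=2.287900848; dist=6371·c=14576.216 ≈ 14576.2 km; running total=50931.7 km
Leg 5 bearing: y=sinΔλ·cosφ2=-0.39839534, x=cosφ1·sinφ2-sinφ1·cosφ2·cosΔλ=-0.63981454; θ=atan2(y, x)=-148.0906° <0 so +360° → 211.9094° ≈ 211.9°
Leg 6: φ1=-1.1298790, φ2=0.9605681, Δφ=2.0904472, Δλ=-2.6299948 rad; a=sin²(Δφ/2)+cosφ1·cosφ2·sin²(Δλ/2)=0.9771941068; c=2·atan2(√a, √(1-a))=2.838400286; dist=6371·c=18083.448 ≈ 18083.4 km; running total=69015.1 km
Leg 6 bearing: y=sinΔλ·cosφ2=-0.28055096, x=cosφ1·sinφ2-sinφ1·cosφ2·cosΔλ=-0.10214841; θ=atan2(y, x)=-110.0065° <0 so +360° → 249.9935° ≈ 250.0°
Leg 7: φ1=0.9605681, φ2=-1.0269413, Δφ=-1.9875094, Δλ=-1.4489846 rad; a=sin²(Δφ/2)+cosφ1·cosφ2·sin²(Δλ/2)=0.8326235594; c=2·atan2(√a, √(1-a))=2.298621078; dist=6371·c=14644.515 ≈ 14644.5 km; running total=83659.6 km
Leg 7 bearing: y=sinΔλ·cosφ2=-0.51360453, x=cosφ1·sinφ2-sinφ1·cosφ2·cosΔλ=-0.54190097; θ=atan2(y, x)=-136.5356° <0 so +360° → 223.4644° ≈ 223.5°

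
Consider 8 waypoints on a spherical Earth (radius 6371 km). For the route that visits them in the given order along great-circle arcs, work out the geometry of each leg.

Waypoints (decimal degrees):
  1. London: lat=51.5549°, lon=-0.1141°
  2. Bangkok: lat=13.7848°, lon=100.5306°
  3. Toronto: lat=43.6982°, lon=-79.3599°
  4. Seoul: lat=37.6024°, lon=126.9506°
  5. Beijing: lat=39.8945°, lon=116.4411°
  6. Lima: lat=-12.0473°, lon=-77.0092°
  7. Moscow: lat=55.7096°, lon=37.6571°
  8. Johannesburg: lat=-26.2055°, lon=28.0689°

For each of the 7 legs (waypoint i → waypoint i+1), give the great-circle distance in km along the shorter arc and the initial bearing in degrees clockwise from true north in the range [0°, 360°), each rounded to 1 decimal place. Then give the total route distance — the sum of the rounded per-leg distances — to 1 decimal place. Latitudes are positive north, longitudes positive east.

Leg 1: dist=9528.8 km, bearing=73.2°
Leg 2: dist=13623.3 km, bearing=359.9°
Leg 3: dist=10593.9 km, bearing=339.4°
Leg 4: dist=945.7 km, bearing=288.9°
Leg 5: dist=16648.7 km, bearing=26.8°
Leg 6: dist=12645.9 km, bearing=34.0°
Leg 7: dist=9154.0 km, bearing=188.7°
Total: 73140.3 km

Leg 1: φ1=0.8998028, φ2=0.2405901, Δφ=-0.6592126, Δλ=1.7565814 rad; a=sin²(Δφ/2)+cosφ1·cosφ2·sin²(Δλ/2)=0.4624622699; c=2·atan2(√a, √(1-a))=1.495650162; dist=6371·c=9528.787 ≈ 9528.8 km; running total=9528.8 km
Leg 1 bearing: y=sinΔλ·cosφ2=0.95448471, x=cosφ1·sinφ2-sinφ1·cosφ2·cosΔλ=0.28865656; θ=atan2(y, x)=73.1736° ≈ 73.2°
Leg 2: φ1=0.2405901, φ2=0.7626775, Δφ=0.5220873, Δλ=-3.1396815 rad; a=sin²(Δφ/2)+cosφ1·cosφ2·sin²(Δλ/2)=0.7687742708; c=2·atan2(√a, √(1-a))=2.138323519; dist=6371·c=13623.259 ≈ 13623.3 km; running total=23152.1 km
Leg 2 bearing: y=sinΔλ·cosφ2=-0.00138173, x=cosφ1·sinφ2-sinφ1·cosφ2·cosΔλ=0.84323167; θ=atan2(y, x)=-0.0939° <0 so +360° → 359.9061° ≈ 359.9°
Leg 3: φ1=0.7626775, φ2=0.6562857, Δφ=-0.1063918, Δλ=3.6007975 rad; a=sin²(Δφ/2)+cosφ1·cosφ2·sin²(Δλ/2)=0.5459557873; c=2·atan2(√a, √(1-a))=1.662837803; dist=6371·c=10593.940 ≈ 10593.9 km; running total=33746.0 km
Leg 3 bearing: y=sinΔλ·cosφ2=-0.35115955, x=cosφ1·sinφ2-sinφ1·cosφ2·cosΔλ=0.93179356; θ=atan2(y, x)=-20.6496° <0 so +360° → 339.3504° ≈ 339.4°
Leg 4: φ1=0.6562857, φ2=0.6962904, Δφ=0.0400047, Δλ=-0.1834254 rad; a=sin²(Δφ/2)+cosφ1·cosφ2·sin²(Δλ/2)=0.0054984481; c=2·atan2(√a, √(1-a))=0.148439286; dist=6371·c=945.707 ≈ 945.7 km; running total=34691.7 km
Leg 4 bearing: y=sinΔλ·cosφ2=-0.13994104, x=cosφ1·sinφ2-sinφ1·cosφ2·cosΔλ=0.04784731; θ=atan2(y, x)=-71.1239° <0 so +360° → 288.8761° ≈ 288.9°
Leg 5: φ1=0.6962904, φ2=-0.2102651, Δφ=-0.9065554, Δλ=-3.3763447 rad; a=sin²(Δφ/2)+cosφ1·cosφ2·sin²(Δλ/2)=0.9318082410; c=2·atan2(√a, √(1-a))=2.613195952; dist=6371·c=16648.671 ≈ 16648.7 km; running total=51340.4 km
Leg 5 bearing: y=sinΔλ·cosφ2=0.22747891, x=cosφ1·sinφ2-sinφ1·cosφ2·cosΔλ=0.44991101; θ=atan2(y, x)=26.8216° ≈ 26.8°
Leg 6: φ1=-0.2102651, φ2=0.9723159, Δφ=1.1825810, Δλ=2.0013045 rad; a=sin²(Δφ/2)+cosφ1·cosφ2·sin²(Δλ/2)=0.7011919440; c=2·atan2(√a, √(1-a))=1.984915689; dist=6371·c=12645.898 ≈ 12645.9 km; running total=63986.3 km
Leg 6 bearing: y=sinΔλ·cosφ2=0.51198065, x=cosφ1·sinφ2-sinφ1·cosφ2·cosΔλ=0.75892228; θ=atan2(y, x)=34.0042° ≈ 34.0°
Leg 7: φ1=0.9723159, φ2=-0.4573723, Δφ=-1.4296882, Δλ=-0.1673457 rad; a=sin²(Δφ/2)+cosφ1·cosφ2·sin²(Δλ/2)=0.4332105332; c=2·atan2(√a, √(1-a))=1.436816920; dist=6371·c=9153.961 ≈ 9154.0 km; running total=73140.3 km
Leg 7 bearing: y=sinΔλ·cosφ2=-0.14944539, x=cosφ1·sinφ2-sinφ1·cosφ2·cosΔλ=-0.97970544; θ=atan2(y, x)=-171.3269° <0 so +360° → 188.6731° ≈ 188.7°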